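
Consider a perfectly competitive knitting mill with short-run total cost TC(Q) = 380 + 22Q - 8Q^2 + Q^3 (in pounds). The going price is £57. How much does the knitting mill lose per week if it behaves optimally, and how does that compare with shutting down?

Profit = -£86 at Q = 7

AVC = 22 - 8Q + Q^2; min AVC = £6 at Q = 4. Since P = £57 ≥ min AVC, the firm produces.
MC = 22 - 16Q + 3Q^2. Setting P = MC and taking the root on the rising branch gives Q* = 7.
TR = 57·7 = 399. TC = 380 + 105 = 485. Profit = 399 − 485 = -£86.
By producing, the firm covers all variable cost plus £294 of fixed cost; shutting down would lose the full £380.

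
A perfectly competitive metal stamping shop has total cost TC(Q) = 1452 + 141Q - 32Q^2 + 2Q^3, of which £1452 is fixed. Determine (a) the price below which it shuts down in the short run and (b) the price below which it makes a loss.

AVC = 141 - 32Q + 2Q^2; minimized at Q = 8, giving min AVC = £13. That is the shutdown price.
ATC = 1452/Q + 141 - 32Q + 2Q^2. Setting dATC/dQ = −1452/Q^2 − 32 + 4Q = 0 gives Q = 11 (since 4·11^3 − 32·11^2 = 1452).
min ATC = 1452/11 + 141 − 32·11 + 2·11^2 = £163. That is the break-even price.
Between these two prices the firm operates at a loss; above £163 it earns a profit.

Shutdown price = £13; break-even price = £163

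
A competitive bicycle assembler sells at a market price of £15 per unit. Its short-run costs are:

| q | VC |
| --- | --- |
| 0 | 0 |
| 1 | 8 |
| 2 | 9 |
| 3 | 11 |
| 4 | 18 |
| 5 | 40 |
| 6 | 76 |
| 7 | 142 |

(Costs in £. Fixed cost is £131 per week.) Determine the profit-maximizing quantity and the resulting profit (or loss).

Profit at each row (π = 15q − TC): q=0: -131; q=1: -124; q=2: -110; q=3: -97; q=4: -89; q=5: -96; q=6: -117; q=7: -168.
Profit is maximized at q = 4. AVC there is 18/4 = £4.50 ≤ P, so producing beats shutting down (which would give -£131).

q = 4; profit = -£89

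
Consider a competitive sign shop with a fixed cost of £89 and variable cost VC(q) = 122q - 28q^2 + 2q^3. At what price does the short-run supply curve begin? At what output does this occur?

The shutdown price is the minimum of AVC. VC = 122q - 28q^2 + 2q^3, so AVC = 122 - 28q + 2q^2.
At the minimum of AVC, MC = AVC. MC = 122 - 56q + 6q^2; setting MC = AVC gives 4q^2 - 28q = 0, so q = 7. min AVC = 24.
The firm shuts down for any P below £24.

£24 per unit, at q = 7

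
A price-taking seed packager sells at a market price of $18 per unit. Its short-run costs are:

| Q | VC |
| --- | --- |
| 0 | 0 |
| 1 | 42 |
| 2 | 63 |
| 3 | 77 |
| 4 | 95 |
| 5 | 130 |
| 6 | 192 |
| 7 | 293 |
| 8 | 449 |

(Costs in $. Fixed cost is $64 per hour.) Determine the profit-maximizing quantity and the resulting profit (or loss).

Profit at each row (π = 18Q − TC): Q=0: -64; Q=1: -88; Q=2: -91; Q=3: -87; Q=4: -87; Q=5: -104; Q=6: -148; Q=7: -231; Q=8: -369.
Profit is highest at Q = 0. Equivalently, the lowest AVC in the table is 95/4 ≈ $23.75 at Q = 4, and P = $18 falls below it — price never covers variable cost, so the firm shuts down and loses only its fixed cost.

Q = 0 (shut down); profit = -$64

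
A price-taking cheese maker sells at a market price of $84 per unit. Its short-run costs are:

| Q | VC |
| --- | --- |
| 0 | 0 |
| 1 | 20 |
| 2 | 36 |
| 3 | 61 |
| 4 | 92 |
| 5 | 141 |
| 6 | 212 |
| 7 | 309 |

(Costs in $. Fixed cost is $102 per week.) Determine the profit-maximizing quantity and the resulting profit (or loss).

Tabulate TR − TC: Q=0: -102; Q=1: -38; Q=2: 30; Q=3: 89; Q=4: 142; Q=5: 177; Q=6: 190; Q=7: 177.
Profit is maximized at Q = 6. AVC there is 212/6 = $35.33 ≤ P, so producing beats shutting down (which would give -$102).

Q = 6; profit = $190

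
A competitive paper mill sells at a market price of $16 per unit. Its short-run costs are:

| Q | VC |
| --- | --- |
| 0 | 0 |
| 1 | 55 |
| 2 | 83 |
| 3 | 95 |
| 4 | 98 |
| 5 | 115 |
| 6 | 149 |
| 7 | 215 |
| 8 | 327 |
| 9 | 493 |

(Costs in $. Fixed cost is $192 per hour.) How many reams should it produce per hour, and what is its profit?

Q = 0 (shut down); profit = -$192

Compute π = P·Q − TC at each output: Q=0: -192; Q=1: -231; Q=2: -243; Q=3: -239; Q=4: -226; Q=5: -227; Q=6: -245; Q=7: -295; Q=8: -391; Q=9: -541.
Profit is highest at Q = 0. Equivalently, the lowest AVC in the table is 115/5 ≈ $23 at Q = 5, and P = $16 falls below it — price never covers variable cost, so the firm shuts down and loses only its fixed cost.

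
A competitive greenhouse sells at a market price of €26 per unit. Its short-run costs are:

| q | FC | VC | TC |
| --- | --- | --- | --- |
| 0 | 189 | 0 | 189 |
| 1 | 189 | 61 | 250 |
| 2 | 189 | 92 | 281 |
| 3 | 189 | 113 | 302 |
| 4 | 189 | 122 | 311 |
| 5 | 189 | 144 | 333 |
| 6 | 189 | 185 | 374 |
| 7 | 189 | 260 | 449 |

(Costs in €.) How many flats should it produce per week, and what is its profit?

q = 0 (shut down); profit = -€189

Profit at each row (π = 26q − TC): q=0: -189; q=1: -224; q=2: -229; q=3: -224; q=4: -207; q=5: -203; q=6: -218; q=7: -267.
Profit is highest at q = 0. Equivalently, the lowest AVC in the table is 144/5 ≈ €28.80 at q = 5, and P = €26 falls below it — price never covers variable cost, so the firm shuts down and loses only its fixed cost.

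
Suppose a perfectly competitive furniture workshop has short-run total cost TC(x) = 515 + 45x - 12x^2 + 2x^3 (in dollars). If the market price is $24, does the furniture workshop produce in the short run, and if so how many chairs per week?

Shut down

Variable cost is VC = 45x - 12x^2 + 2x^3, so AVC = VC/x = 45 - 12x + 2x^2 and MC = dTC/dx = 45 - 24x + 6x^2.
AVC is minimized where dAVC/dx = -12 + 4x = 0, at x = 3; min AVC = 45 - 12·3 + 2·3^2 = $27.
P = $24 lies below min AVC = $27; no output level covers variable cost.
Shutting down limits the loss to fixed cost, $515.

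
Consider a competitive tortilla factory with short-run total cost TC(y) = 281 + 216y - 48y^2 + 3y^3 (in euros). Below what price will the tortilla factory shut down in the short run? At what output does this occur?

Short-run supply begins at min AVC. From VC = 216y - 48y^2 + 3y^3, AVC = 216 - 48y + 3y^2.
At the minimum of AVC, MC = AVC. MC = 216 - 96y + 9y^2; setting MC = AVC gives 6y^2 - 48y = 0, so y = 8. min AVC = 24.
For P < €24 the firm produces nothing.

€24 per unit, at y = 8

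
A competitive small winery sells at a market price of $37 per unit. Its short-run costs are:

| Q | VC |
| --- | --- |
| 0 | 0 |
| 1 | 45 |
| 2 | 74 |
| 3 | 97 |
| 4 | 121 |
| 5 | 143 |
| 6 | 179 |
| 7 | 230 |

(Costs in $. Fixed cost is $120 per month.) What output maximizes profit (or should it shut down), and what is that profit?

Q = 6; profit = -$77

Tabulate TR − TC: Q=0: -120; Q=1: -128; Q=2: -120; Q=3: -106; Q=4: -93; Q=5: -78; Q=6: -77; Q=7: -91.
Profit is maximized at Q = 6. AVC there is 179/6 = $29.83 ≤ P, so producing beats shutting down (which would give -$120).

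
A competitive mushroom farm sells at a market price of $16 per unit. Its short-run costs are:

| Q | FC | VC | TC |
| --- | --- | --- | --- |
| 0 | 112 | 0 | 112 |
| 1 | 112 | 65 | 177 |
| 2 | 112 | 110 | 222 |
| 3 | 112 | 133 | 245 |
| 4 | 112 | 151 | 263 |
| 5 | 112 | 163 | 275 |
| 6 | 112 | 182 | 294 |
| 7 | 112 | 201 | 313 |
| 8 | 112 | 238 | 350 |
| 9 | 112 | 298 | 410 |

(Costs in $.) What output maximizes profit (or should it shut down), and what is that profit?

Q = 0 (shut down); profit = -$112

Profit at each row (π = 16Q − TC): Q=0: -112; Q=1: -161; Q=2: -190; Q=3: -197; Q=4: -199; Q=5: -195; Q=6: -198; Q=7: -201; Q=8: -222; Q=9: -266.
Profit is highest at Q = 0. Equivalently, the lowest AVC in the table is 201/7 ≈ $28.71 at Q = 7, and P = $16 falls below it — price never covers variable cost, so the firm shuts down and loses only its fixed cost.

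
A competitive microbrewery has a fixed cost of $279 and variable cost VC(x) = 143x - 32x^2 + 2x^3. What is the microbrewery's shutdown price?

$15 per unit

The firm shuts down when price falls below the minimum of average variable cost. AVC = VC/x = 143 - 32x + 2x^2.
dAVC/dx = -32 + 4x = 0 gives x = 8. min AVC = 143 - 32·8 + 2·8^2 = 15.
So the shutdown price is $15.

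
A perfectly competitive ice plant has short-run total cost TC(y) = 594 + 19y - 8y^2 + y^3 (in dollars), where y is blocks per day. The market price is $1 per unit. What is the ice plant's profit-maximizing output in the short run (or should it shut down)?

Strip out fixed cost: VC = 19y - 8y^2 + y^3. Then AVC = 19 - 8y + y^2 and MC = 19 - 16y + 3y^2.
The AVC parabola has its vertex at y = 8/2 = 4, where AVC = 19 - 8·4 + 4^2 = $3.
With P < min AVC ($1 < $3), every unit sold adds to the loss.
Best response: produce nothing and absorb the $594 fixed cost.

Shut down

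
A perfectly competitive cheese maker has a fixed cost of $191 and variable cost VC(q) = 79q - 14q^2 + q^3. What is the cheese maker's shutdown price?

The firm shuts down when price falls below the minimum of average variable cost. AVC = VC/q = 79 - 14q + q^2.
dAVC/dq = -14 + 2q = 0 gives q = 7. min AVC = 79 - 14·7 + 7^2 = 30.
For P < $30 the firm produces nothing.

$30 per unit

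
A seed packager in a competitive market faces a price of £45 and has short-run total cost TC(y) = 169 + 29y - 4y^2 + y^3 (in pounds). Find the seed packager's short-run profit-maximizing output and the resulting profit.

Profit = -£105 at y = 4

AVC = 29 - 4y + y^2 has its minimum £25 at y = 2; price £45 clears that bar, so the firm operates.
With MC = 29 - 8y + 3y^2, P = MC on the upward-sloping part at y* = 4.
TR = 45·4 = 180. TC = 169 + 116 = 285. Profit = 180 − 285 = -£105.
Shutting down would mean losing the fixed cost of £169, so operating at a loss of £105 is better by £64.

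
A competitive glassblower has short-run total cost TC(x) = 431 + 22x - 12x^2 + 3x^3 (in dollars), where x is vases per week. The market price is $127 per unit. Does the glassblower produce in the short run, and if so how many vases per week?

Produce at x = 5

Strip out fixed cost: VC = 22x - 12x^2 + 3x^3. Then AVC = 22 - 12x + 3x^2 and MC = 22 - 24x + 9x^2.
AVC is minimized where dAVC/dx = -12 + 6x = 0, at x = 2; min AVC = 22 - 12·2 + 3·2^2 = $10.
Because $127 ≥ $10, revenue can cover variable cost; the firm operates.
Set P = MC: 127 = 22 - 24x + 9x^2 → -105 - 24x + 9x^2 = 0. The roots are x = -7/3 and x = 5; the profit-maximizing output is on the rising part of MC, so x* = 5.
Check: AVC at x = 5 is $37 ≤ P, so revenue covers variable cost.
Profit = P·x − TC = 127·5 − 616 = $19.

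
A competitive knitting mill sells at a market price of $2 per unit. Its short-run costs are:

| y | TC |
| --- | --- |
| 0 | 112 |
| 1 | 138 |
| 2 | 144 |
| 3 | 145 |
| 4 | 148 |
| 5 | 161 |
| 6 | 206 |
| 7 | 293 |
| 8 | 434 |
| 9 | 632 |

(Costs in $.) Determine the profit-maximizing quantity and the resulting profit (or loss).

Profit at each row (π = 2y − TC): y=0: -112; y=1: -136; y=2: -140; y=3: -139; y=4: -140; y=5: -151; y=6: -194; y=7: -279; y=8: -418; y=9: -614.
Profit is highest at y = 0. Equivalently, the lowest AVC in the table is 36/4 ≈ $9 at y = 4, and P = $2 falls below it — price never covers variable cost, so the firm shuts down and loses only its fixed cost.

y = 0 (shut down); profit = -$112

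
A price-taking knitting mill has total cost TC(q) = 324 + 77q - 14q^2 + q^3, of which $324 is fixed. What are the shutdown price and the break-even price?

AVC = 77 - 14q + q^2; minimized at q = 7, giving min AVC = $28. That is the shutdown price.
ATC = 324/q + 77 - 14q + q^2. Setting dATC/dq = −324/q^2 − 14 + 2q = 0 gives q = 9 (since 2·9^3 − 14·9^2 = 324).
min ATC = 324/9 + 77 − 14·9 + 9^2 = $68. That is the break-even price.
Between these two prices the firm operates at a loss; above $68 it earns a profit.

Shutdown price = $28; break-even price = $68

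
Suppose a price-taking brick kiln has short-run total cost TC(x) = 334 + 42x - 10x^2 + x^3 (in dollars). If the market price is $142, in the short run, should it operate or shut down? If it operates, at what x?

From TC, MC = TC'(x) = 42 - 20x + 3x^2 and AVC = VC/x = 42 - 10x + x^2.
The AVC parabola has its vertex at x = 10/2 = 5, where AVC = 42 - 10·5 + 5^2 = $17.
Because $142 ≥ $17, revenue can cover variable cost; the firm operates.
Set P = MC: 142 = 42 - 20x + 3x^2 → -100 - 20x + 3x^2 = 0. The roots are x = -10/3 and x = 10; the profit-maximizing output is on the rising part of MC, so x* = 10.
Check: AVC at x = 10 is $42 ≤ P, so revenue covers variable cost.
Profit = P·x − TC = 142·10 − 754 = $666.

Produce at x = 10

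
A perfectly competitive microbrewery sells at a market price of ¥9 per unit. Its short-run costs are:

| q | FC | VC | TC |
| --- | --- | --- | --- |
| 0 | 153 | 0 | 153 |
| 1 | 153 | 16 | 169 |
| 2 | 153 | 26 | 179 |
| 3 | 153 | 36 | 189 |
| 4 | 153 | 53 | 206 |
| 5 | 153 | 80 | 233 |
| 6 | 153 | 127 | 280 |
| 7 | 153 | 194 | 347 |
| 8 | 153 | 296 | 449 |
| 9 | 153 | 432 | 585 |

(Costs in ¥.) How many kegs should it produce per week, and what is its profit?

q = 0 (shut down); profit = -¥153

Tabulate TR − TC: q=0: -153; q=1: -160; q=2: -161; q=3: -162; q=4: -170; q=5: -188; q=6: -226; q=7: -284; q=8: -377; q=9: -504.
Profit is highest at q = 0. Equivalently, the lowest AVC in the table is 36/3 ≈ ¥12 at q = 3, and P = ¥9 falls below it — price never covers variable cost, so the firm shuts down and loses only its fixed cost.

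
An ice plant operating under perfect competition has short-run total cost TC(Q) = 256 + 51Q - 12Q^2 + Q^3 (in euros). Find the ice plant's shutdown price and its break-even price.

AVC = 51 - 12Q + Q^2; minimized at Q = 6, giving min AVC = €15. That is the shutdown price.
ATC = 256/Q + 51 - 12Q + Q^2. Setting dATC/dQ = −256/Q^2 − 12 + 2Q = 0 gives Q = 8 (since 2·8^3 − 12·8^2 = 256).
min ATC = 256/8 + 51 − 12·8 + 8^2 = €51. That is the break-even price.
Between these two prices the firm operates at a loss; above €51 it earns a profit.

Shutdown price = €15; break-even price = €51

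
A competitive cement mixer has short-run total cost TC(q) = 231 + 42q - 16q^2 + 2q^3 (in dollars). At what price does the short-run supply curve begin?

The shutdown price is the minimum of AVC. VC = 42q - 16q^2 + 2q^3, so AVC = 42 - 16q + 2q^2.
At the minimum of AVC, MC = AVC. MC = 42 - 32q + 6q^2; setting MC = AVC gives 4q^2 - 16q = 0, so q = 4. min AVC = 10.
For P < $10 the firm produces nothing.

$10 per unit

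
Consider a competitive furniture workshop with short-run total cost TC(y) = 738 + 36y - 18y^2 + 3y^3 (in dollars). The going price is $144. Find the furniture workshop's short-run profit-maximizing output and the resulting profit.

Profit = -$90 at y = 6

AVC = 36 - 18y + 3y^2 has its minimum $9 at y = 3; price $144 clears that bar, so the firm operates.
With MC = 36 - 36y + 9y^2, P = MC on the upward-sloping part at y* = 6.
TR = 144·6 = 864. TC = 738 + 216 = 954. Profit = 864 − 954 = -$90.
That loss of $90 beats the $738 the firm would lose by shutting down; producing recovers $648 of fixed cost.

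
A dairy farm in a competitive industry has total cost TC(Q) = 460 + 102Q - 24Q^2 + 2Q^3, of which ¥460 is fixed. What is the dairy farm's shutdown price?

Short-run supply begins at min AVC. From VC = 102Q - 24Q^2 + 2Q^3, AVC = 102 - 24Q + 2Q^2.
At the minimum of AVC, MC = AVC. MC = 102 - 48Q + 6Q^2; setting MC = AVC gives 4Q^2 - 24Q = 0, so Q = 6. min AVC = 30.
So the shutdown price is ¥30.

¥30 per unit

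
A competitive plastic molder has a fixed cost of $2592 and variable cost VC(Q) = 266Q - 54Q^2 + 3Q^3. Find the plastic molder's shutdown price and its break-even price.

AVC = 266 - 54Q + 3Q^2; minimized at Q = 9, giving min AVC = $23. That is the shutdown price.
ATC = 2592/Q + 266 - 54Q + 3Q^2. Setting dATC/dQ = −2592/Q^2 − 54 + 6Q = 0 gives Q = 12 (since 6·12^3 − 54·12^2 = 2592).
min ATC = 2592/12 + 266 − 54·12 + 3·12^2 = $266. That is the break-even price.
For $23 ≤ P < $266 the firm produces at a loss; below $23 it shuts down.

Shutdown price = $23; break-even price = $266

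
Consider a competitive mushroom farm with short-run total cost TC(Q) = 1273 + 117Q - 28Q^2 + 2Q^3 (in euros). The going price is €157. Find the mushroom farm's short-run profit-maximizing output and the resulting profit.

Profit = -€73 at Q = 10

AVC = 117 - 28Q + 2Q^2; min AVC = €19 at Q = 7. Since P = €157 ≥ min AVC, the firm produces.
With MC = 117 - 56Q + 6Q^2, P = MC on the upward-sloping part at Q* = 10.
TR = 157·10 = 1570. TC = 1273 + 370 = 1643. Profit = 1570 − 1643 = -€73.
Shutting down would mean losing the fixed cost of €1273, so operating at a loss of €73 is better by €1200.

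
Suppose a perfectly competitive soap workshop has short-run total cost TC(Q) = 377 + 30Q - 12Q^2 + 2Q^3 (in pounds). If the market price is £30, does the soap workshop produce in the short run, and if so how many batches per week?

From TC, MC = TC'(Q) = 30 - 24Q + 6Q^2 and AVC = VC/Q = 30 - 12Q + 2Q^2.
AVC is minimized where dAVC/dQ = -12 + 4Q = 0, at Q = 3; min AVC = 30 - 12·3 + 2·3^2 = £12.
P = £30 exceeds min AVC = £12, so the firm stays open.
Set P = MC: 30 = 30 - 24Q + 6Q^2 → -24Q + 6Q^2 = 0. The roots are Q = 0 and Q = 4; the profit-maximizing output is on the rising part of MC, so Q* = 4.
Check: AVC at Q = 4 is £14 ≤ P, so revenue covers variable cost.
Profit = P·Q − TC = 30·4 − 433 = -£313, a loss, but smaller than the £377 fixed cost the firm would lose by shutting down.

Produce at Q = 4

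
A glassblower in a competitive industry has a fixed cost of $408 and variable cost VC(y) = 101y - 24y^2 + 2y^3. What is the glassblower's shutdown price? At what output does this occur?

The shutdown price is the minimum of AVC. VC = 101y - 24y^2 + 2y^3, so AVC = 101 - 24y + 2y^2.
dAVC/dy = -24 + 4y = 0 gives y = 6. min AVC = 101 - 24·6 + 2·6^2 = 29.
The firm shuts down for any P below $29.

$29 per unit, at y = 6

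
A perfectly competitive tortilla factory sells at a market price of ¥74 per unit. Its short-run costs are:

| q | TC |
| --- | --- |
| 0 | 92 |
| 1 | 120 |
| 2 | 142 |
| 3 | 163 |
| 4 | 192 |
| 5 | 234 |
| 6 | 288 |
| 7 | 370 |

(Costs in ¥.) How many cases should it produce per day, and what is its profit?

q = 6; profit = ¥156

Compute π = P·q − TC at each output: q=0: -92; q=1: -46; q=2: 6; q=3: 59; q=4: 104; q=5: 136; q=6: 156; q=7: 148.
Profit is maximized at q = 6. AVC there is 196/6 = ¥32.67 ≤ P, so producing beats shutting down (which would give -¥92).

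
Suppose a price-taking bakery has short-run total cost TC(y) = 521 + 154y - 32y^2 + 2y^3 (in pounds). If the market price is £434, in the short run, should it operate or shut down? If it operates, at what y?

Produce at y = 14

From TC, MC = TC'(y) = 154 - 64y + 6y^2 and AVC = VC/y = 154 - 32y + 2y^2.
The AVC parabola has its vertex at y = 32/4 = 8, where AVC = 154 - 32·8 + 2·8^2 = £26.
Because £434 ≥ £26, revenue can cover variable cost; the firm operates.
Set P = MC: 434 = 154 - 64y + 6y^2 → -280 - 64y + 6y^2 = 0. The roots are y = -10/3 and y = 14; the profit-maximizing output is on the rising part of MC, so y* = 14.
Check: AVC at y = 14 is £98 ≤ P, so revenue covers variable cost.
Profit = P·y − TC = 434·14 − 1893 = £4183.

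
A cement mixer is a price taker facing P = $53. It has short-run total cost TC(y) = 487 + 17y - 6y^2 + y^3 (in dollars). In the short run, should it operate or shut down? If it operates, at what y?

Produce at y = 6

Strip out fixed cost: VC = 17y - 6y^2 + y^3. Then AVC = 17 - 6y + y^2 and MC = 17 - 12y + 3y^2.
The AVC parabola has its vertex at y = 6/2 = 3, where AVC = 17 - 6·3 + 3^2 = $8.
Since P = $53 ≥ min AVC = $8, price covers variable cost and the firm should produce.
Solving P = MC: -36 - 12y + 3y^2 = 0 ⇒ y = -2 or 6. On the upward-sloping branch, y* = 6.
Check: AVC at y = 6 is $17 ≤ P, so revenue covers variable cost.
Profit = P·y − TC = 53·6 − 589 = -$271, a loss, but smaller than the $487 fixed cost the firm would lose by shutting down.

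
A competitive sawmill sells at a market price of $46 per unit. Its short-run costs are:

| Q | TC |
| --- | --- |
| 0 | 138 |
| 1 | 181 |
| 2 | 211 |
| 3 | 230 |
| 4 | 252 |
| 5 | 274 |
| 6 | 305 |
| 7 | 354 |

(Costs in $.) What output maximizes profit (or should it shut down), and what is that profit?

Q = 6; profit = -$29

Tabulate TR − TC: Q=0: -138; Q=1: -135; Q=2: -119; Q=3: -92; Q=4: -68; Q=5: -44; Q=6: -29; Q=7: -32.
Profit is maximized at Q = 6. AVC there is 167/6 = $27.83 ≤ P, so producing beats shutting down (which would give -$138).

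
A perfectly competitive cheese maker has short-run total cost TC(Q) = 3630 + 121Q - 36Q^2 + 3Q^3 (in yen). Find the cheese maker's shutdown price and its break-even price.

Shutdown price = ¥13; break-even price = ¥418

AVC = 121 - 36Q + 3Q^2; minimized at Q = 6, giving min AVC = ¥13. That is the shutdown price.
ATC = 3630/Q + 121 - 36Q + 3Q^2. Setting dATC/dQ = −3630/Q^2 − 36 + 6Q = 0 gives Q = 11 (since 6·11^3 − 36·11^2 = 3630).
min ATC = 3630/11 + 121 − 36·11 + 3·11^2 = ¥418. That is the break-even price.
Between these two prices the firm operates at a loss; above ¥418 it earns a profit.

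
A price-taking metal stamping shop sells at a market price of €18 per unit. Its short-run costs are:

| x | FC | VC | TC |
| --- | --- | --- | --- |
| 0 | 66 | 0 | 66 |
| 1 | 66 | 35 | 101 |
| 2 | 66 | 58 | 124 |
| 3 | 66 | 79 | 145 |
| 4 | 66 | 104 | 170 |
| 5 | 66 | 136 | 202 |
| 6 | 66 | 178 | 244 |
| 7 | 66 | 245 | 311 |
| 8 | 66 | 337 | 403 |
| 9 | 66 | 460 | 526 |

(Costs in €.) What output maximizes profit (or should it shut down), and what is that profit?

Profit at each row (π = 18x − TC): x=0: -66; x=1: -83; x=2: -88; x=3: -91; x=4: -98; x=5: -112; x=6: -136; x=7: -185; x=8: -259; x=9: -364.
Profit is highest at x = 0. Equivalently, the lowest AVC in the table is 104/4 ≈ €26 at x = 4, and P = €18 falls below it — price never covers variable cost, so the firm shuts down and loses only its fixed cost.

x = 0 (shut down); profit = -€66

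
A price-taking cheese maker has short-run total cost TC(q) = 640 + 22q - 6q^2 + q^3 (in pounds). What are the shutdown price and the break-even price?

Shutdown price = min AVC. AVC = 22 - 6q + q^2, with vertex at q = 3 and minimum £13.
ATC = 640/q + 22 - 6q + q^2. Setting dATC/dq = −640/q^2 − 6 + 2q = 0 gives q = 8 (since 2·8^3 − 6·8^2 = 640).
min ATC = 640/8 + 22 − 6·8 + 8^2 = £118. That is the break-even price.
Between these two prices the firm operates at a loss; above £118 it earns a profit.

Shutdown price = £13; break-even price = £118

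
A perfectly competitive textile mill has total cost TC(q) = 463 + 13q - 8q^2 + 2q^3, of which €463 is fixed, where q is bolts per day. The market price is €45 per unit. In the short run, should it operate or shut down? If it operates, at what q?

Produce at q = 4

From TC, MC = TC'(q) = 13 - 16q + 6q^2 and AVC = VC/q = 13 - 8q + 2q^2.
The AVC parabola has its vertex at q = 8/4 = 2, where AVC = 13 - 8·2 + 2·2^2 = €5.
Since P = €45 ≥ min AVC = €5, price covers variable cost and the firm should produce.
P = MC gives -32 - 16q + 6q^2 = 0, with roots -4/3 and 4. Take the larger (rising MC): q* = 4.
Check: AVC at q = 4 is €13 ≤ P, so revenue covers variable cost.
Profit = P·q − TC = 45·4 − 515 = -€335, a loss, but smaller than the €463 fixed cost the firm would lose by shutting down.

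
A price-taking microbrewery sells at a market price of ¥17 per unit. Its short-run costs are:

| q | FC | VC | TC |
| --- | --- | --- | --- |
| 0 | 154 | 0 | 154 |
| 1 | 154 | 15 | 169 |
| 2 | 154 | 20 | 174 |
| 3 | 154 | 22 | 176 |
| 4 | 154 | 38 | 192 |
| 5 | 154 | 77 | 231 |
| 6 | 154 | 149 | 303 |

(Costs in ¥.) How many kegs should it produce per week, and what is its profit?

q = 4; profit = -¥124

Profit at each row (π = 17q − TC): q=0: -154; q=1: -152; q=2: -140; q=3: -125; q=4: -124; q=5: -146; q=6: -201.
Profit is maximized at q = 4. AVC there is 38/4 = ¥9.50 ≤ P, so producing beats shutting down (which would give -¥154).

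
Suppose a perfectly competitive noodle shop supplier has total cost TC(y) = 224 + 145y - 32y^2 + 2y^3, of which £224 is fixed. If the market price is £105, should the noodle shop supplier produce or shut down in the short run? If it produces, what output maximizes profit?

Produce at y = 10

Strip out fixed cost: VC = 145y - 32y^2 + 2y^3. Then AVC = 145 - 32y + 2y^2 and MC = 145 - 64y + 6y^2.
AVC is minimized where dAVC/dy = -32 + 4y = 0, at y = 8; min AVC = 145 - 32·8 + 2·8^2 = £17.
Since P = £105 ≥ min AVC = £17, price covers variable cost and the firm should produce.
Solving P = MC: 40 - 64y + 6y^2 = 0 ⇒ y = 2/3 or 10. On the upward-sloping branch, y* = 10.
Check: AVC at y = 10 is £25 ≤ P, so revenue covers variable cost.
Profit = P·y − TC = 105·10 − 474 = £576.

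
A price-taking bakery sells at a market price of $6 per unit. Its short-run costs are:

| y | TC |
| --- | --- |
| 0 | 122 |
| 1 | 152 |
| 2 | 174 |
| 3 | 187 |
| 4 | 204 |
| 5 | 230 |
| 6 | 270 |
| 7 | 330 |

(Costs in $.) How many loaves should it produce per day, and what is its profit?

Profit at each row (π = 6y − TC): y=0: -122; y=1: -146; y=2: -162; y=3: -169; y=4: -180; y=5: -200; y=6: -234; y=7: -288.
Profit is highest at y = 0. Equivalently, the lowest AVC in the table is 82/4 ≈ $20.50 at y = 4, and P = $6 falls below it — price never covers variable cost, so the firm shuts down and loses only its fixed cost.

y = 0 (shut down); profit = -$122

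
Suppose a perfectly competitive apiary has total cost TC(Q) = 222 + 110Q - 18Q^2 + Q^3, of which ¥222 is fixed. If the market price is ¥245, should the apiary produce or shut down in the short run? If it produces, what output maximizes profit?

Variable cost is VC = 110Q - 18Q^2 + Q^3, so AVC = VC/Q = 110 - 18Q + Q^2 and MC = dTC/dQ = 110 - 36Q + 3Q^2.
The AVC parabola has its vertex at Q = 18/2 = 9, where AVC = 110 - 18·9 + 9^2 = ¥29.
Since P = ¥245 ≥ min AVC = ¥29, price covers variable cost and the firm should produce.
Set P = MC: 245 = 110 - 36Q + 3Q^2 → -135 - 36Q + 3Q^2 = 0. The roots are Q = -3 and Q = 15; the profit-maximizing output is on the rising part of MC, so Q* = 15.
Check: AVC at Q = 15 is ¥65 ≤ P, so revenue covers variable cost.
Profit = P·Q − TC = 245·15 − 1197 = ¥2478.

Produce at Q = 15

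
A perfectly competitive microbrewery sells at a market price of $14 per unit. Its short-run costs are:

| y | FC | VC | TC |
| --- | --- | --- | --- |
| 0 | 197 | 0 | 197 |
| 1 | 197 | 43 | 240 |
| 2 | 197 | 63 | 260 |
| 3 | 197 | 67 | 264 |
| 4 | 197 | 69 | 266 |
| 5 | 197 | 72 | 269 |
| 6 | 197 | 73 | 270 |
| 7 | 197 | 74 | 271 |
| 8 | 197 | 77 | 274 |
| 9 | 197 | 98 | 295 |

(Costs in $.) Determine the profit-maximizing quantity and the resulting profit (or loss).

y = 8; profit = -$162

Tabulate TR − TC: y=0: -197; y=1: -226; y=2: -232; y=3: -222; y=4: -210; y=5: -199; y=6: -186; y=7: -173; y=8: -162; y=9: -169.
Profit is maximized at y = 8. AVC there is 77/8 = $9.62 ≤ P, so producing beats shutting down (which would give -$197).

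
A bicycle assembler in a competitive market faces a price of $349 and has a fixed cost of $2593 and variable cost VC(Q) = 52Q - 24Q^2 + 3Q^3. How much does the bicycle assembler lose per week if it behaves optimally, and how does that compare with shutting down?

AVC = 52 - 24Q + 3Q^2; min AVC = $4 at Q = 4. Since P = $349 ≥ min AVC, the firm produces.
MC = 52 - 48Q + 9Q^2. Setting P = MC and taking the root on the rising branch gives Q* = 9.
TR = 349·9 = 3141. TC = 2593 + 711 = 3304. Profit = 3141 − 3304 = -$163.
That loss of $163 beats the $2593 the firm would lose by shutting down; producing recovers $2430 of fixed cost.

Profit = -$163 at Q = 9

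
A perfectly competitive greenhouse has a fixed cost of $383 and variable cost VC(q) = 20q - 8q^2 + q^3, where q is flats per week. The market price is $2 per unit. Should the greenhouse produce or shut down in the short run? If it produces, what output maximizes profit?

Variable cost is VC = 20q - 8q^2 + q^3, so AVC = VC/q = 20 - 8q + q^2 and MC = dTC/dq = 20 - 16q + 3q^2.
AVC hits its minimum where MC = AVC, at q = 4, giving min AVC = 20 - 8·4 + 4^2 = $4.
With P < min AVC ($2 < $4), every unit sold adds to the loss.
Shutting down limits the loss to fixed cost, $383.

Shut down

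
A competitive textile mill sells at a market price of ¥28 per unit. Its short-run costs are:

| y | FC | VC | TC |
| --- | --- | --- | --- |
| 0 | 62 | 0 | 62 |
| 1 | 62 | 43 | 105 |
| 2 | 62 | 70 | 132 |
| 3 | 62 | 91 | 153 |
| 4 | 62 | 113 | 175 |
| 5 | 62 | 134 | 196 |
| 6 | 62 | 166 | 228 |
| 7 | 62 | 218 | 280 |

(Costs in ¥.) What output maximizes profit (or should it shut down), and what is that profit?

y = 5; profit = -¥56

Profit at each row (π = 28y − TC): y=0: -62; y=1: -77; y=2: -76; y=3: -69; y=4: -63; y=5: -56; y=6: -60; y=7: -84.
Profit is maximized at y = 5. AVC there is 134/5 = ¥26.80 ≤ P, so producing beats shutting down (which would give -¥62).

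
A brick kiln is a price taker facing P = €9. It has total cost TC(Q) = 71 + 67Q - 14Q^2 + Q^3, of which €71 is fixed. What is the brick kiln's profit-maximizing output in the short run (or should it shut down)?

Shut down

Strip out fixed cost: VC = 67Q - 14Q^2 + Q^3. Then AVC = 67 - 14Q + Q^2 and MC = 67 - 28Q + 3Q^2.
AVC hits its minimum where MC = AVC, at Q = 7, giving min AVC = 67 - 14·7 + 7^2 = €18.
P = €9 lies below min AVC = €18; no output level covers variable cost.
Best response: produce nothing and absorb the €71 fixed cost.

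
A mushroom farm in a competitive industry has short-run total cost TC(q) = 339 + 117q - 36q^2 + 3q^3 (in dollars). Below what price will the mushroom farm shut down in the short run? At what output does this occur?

The firm shuts down when price falls below the minimum of average variable cost. AVC = VC/q = 117 - 36q + 3q^2.
dAVC/dq = -36 + 6q = 0 gives q = 6. min AVC = 117 - 36·6 + 3·6^2 = 9.
For P < $9 the firm produces nothing.

$9 per unit, at q = 6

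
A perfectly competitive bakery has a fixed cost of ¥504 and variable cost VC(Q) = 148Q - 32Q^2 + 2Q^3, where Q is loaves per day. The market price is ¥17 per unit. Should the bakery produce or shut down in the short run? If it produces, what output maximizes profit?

Shut down

Variable cost is VC = 148Q - 32Q^2 + 2Q^3, so AVC = VC/Q = 148 - 32Q + 2Q^2 and MC = dTC/dQ = 148 - 64Q + 6Q^2.
AVC hits its minimum where MC = AVC, at Q = 8, giving min AVC = 148 - 32·8 + 2·8^2 = ¥20.
With P < min AVC (¥17 < ¥20), every unit sold adds to the loss.
The firm minimizes its loss by shutting down and losing only its fixed cost of ¥504.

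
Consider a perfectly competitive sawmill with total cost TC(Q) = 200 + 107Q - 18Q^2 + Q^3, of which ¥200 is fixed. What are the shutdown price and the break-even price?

Shutdown price = ¥26; break-even price = ¥47

AVC = 107 - 18Q + Q^2; minimized at Q = 9, giving min AVC = ¥26. That is the shutdown price.
ATC = 200/Q + 107 - 18Q + Q^2. Setting dATC/dQ = −200/Q^2 − 18 + 2Q = 0 gives Q = 10 (since 2·10^3 − 18·10^2 = 200).
min ATC = 200/10 + 107 − 18·10 + 10^2 = ¥47. That is the break-even price.
For ¥26 ≤ P < ¥47 the firm produces at a loss; below ¥26 it shuts down.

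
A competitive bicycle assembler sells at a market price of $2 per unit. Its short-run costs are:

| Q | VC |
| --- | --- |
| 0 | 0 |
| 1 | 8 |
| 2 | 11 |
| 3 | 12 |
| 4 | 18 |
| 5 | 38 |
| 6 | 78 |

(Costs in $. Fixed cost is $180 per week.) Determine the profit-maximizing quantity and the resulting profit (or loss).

Q = 0 (shut down); profit = -$180

Tabulate TR − TC: Q=0: -180; Q=1: -186; Q=2: -187; Q=3: -186; Q=4: -190; Q=5: -208; Q=6: -246.
Profit is highest at Q = 0. Equivalently, the lowest AVC in the table is 12/3 ≈ $4 at Q = 3, and P = $2 falls below it — price never covers variable cost, so the firm shuts down and loses only its fixed cost.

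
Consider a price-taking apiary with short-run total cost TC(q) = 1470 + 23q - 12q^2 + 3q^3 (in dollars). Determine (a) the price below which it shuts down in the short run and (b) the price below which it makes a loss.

AVC = 23 - 12q + 3q^2; minimized at q = 2, giving min AVC = $11. That is the shutdown price.
ATC = 1470/q + 23 - 12q + 3q^2. Setting dATC/dq = −1470/q^2 − 12 + 6q = 0 gives q = 7 (since 6·7^3 − 12·7^2 = 1470).
min ATC = 1470/7 + 23 − 12·7 + 3·7^2 = $296. That is the break-even price.
Between these two prices the firm operates at a loss; above $296 it earns a profit.

Shutdown price = $11; break-even price = $296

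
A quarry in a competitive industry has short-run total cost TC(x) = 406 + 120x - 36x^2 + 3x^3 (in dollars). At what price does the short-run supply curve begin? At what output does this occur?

The firm shuts down when price falls below the minimum of average variable cost. AVC = VC/x = 120 - 36x + 3x^2.
At the minimum of AVC, MC = AVC. MC = 120 - 72x + 9x^2; setting MC = AVC gives 6x^2 - 36x = 0, so x = 6. min AVC = 12.
For P < $12 the firm produces nothing.

$12 per unit, at x = 6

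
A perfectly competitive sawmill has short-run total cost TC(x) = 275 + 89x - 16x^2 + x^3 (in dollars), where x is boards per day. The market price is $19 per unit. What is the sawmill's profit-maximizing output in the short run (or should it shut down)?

Variable cost is VC = 89x - 16x^2 + x^3, so AVC = VC/x = 89 - 16x + x^2 and MC = dTC/dx = 89 - 32x + 3x^2.
AVC hits its minimum where MC = AVC, at x = 8, giving min AVC = 89 - 16·8 + 8^2 = $25.
Since P = $19 < min AVC = $25, price fails to cover variable cost at any output.
The firm minimizes its loss by shutting down and losing only its fixed cost of $275.

Shut down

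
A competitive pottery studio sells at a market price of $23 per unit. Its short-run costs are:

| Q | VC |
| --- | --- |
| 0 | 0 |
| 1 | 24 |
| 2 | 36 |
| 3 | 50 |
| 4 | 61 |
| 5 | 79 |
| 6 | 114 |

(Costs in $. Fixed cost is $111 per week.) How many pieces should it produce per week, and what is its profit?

Tabulate TR − TC: Q=0: -111; Q=1: -112; Q=2: -101; Q=3: -92; Q=4: -80; Q=5: -75; Q=6: -87.
Profit is maximized at Q = 5. AVC there is 79/5 = $15.80 ≤ P, so producing beats shutting down (which would give -$111).

Q = 5; profit = -$75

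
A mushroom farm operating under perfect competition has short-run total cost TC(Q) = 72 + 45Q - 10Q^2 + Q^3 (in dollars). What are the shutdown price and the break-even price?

Shutdown price = $20; break-even price = $33

Shutdown price = min AVC. AVC = 45 - 10Q + Q^2, with vertex at Q = 5 and minimum $20.
ATC = 72/Q + 45 - 10Q + Q^2. Setting dATC/dQ = −72/Q^2 − 10 + 2Q = 0 gives Q = 6 (since 2·6^3 − 10·6^2 = 72).
min ATC = 72/6 + 45 − 10·6 + 6^2 = $33. That is the break-even price.
For $20 ≤ P < $33 the firm produces at a loss; below $20 it shuts down.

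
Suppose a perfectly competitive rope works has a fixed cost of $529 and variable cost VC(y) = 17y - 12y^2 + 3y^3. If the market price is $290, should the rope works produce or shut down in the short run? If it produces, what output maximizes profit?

Variable cost is VC = 17y - 12y^2 + 3y^3, so AVC = VC/y = 17 - 12y + 3y^2 and MC = dTC/dy = 17 - 24y + 9y^2.
AVC is minimized where dAVC/dy = -12 + 6y = 0, at y = 2; min AVC = 17 - 12·2 + 3·2^2 = $5.
P = $290 exceeds min AVC = $5, so the firm stays open.
Solving P = MC: -273 - 24y + 9y^2 = 0 ⇒ y = -13/3 or 7. On the upward-sloping branch, y* = 7.
Check: AVC at y = 7 is $80 ≤ P, so revenue covers variable cost.
Profit = P·y − TC = 290·7 − 1089 = $941.

Produce at y = 7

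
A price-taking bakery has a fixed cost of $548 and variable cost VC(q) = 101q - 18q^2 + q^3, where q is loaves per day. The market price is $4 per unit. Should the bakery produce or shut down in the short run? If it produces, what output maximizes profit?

Shut down

Variable cost is VC = 101q - 18q^2 + q^3, so AVC = VC/q = 101 - 18q + q^2 and MC = dTC/dq = 101 - 36q + 3q^2.
AVC is minimized where dAVC/dq = -18 + 2q = 0, at q = 9; min AVC = 101 - 18·9 + 9^2 = $20.
P = $4 lies below min AVC = $20; no output level covers variable cost.
Shutting down limits the loss to fixed cost, $548.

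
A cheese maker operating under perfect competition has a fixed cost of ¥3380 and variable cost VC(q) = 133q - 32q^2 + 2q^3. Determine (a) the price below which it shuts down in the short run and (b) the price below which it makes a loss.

Shutdown price = ¥5; break-even price = ¥315

AVC = 133 - 32q + 2q^2; minimized at q = 8, giving min AVC = ¥5. That is the shutdown price.
ATC = 3380/q + 133 - 32q + 2q^2. Setting dATC/dq = −3380/q^2 − 32 + 4q = 0 gives q = 13 (since 4·13^3 − 32·13^2 = 3380).
min ATC = 3380/13 + 133 − 32·13 + 2·13^2 = ¥315. That is the break-even price.
For ¥5 ≤ P < ¥315 the firm produces at a loss; below ¥5 it shuts down.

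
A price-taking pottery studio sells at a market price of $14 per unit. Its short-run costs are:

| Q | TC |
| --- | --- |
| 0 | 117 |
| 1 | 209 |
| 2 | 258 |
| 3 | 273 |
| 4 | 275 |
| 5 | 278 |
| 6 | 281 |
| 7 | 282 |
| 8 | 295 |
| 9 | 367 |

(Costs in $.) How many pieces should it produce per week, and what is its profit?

Compute π = P·Q − TC at each output: Q=0: -117; Q=1: -195; Q=2: -230; Q=3: -231; Q=4: -219; Q=5: -208; Q=6: -197; Q=7: -184; Q=8: -183; Q=9: -241.
Profit is highest at Q = 0. Equivalently, the lowest AVC in the table is 178/8 ≈ $22.25 at Q = 8, and P = $14 falls below it — price never covers variable cost, so the firm shuts down and loses only its fixed cost.

Q = 0 (shut down); profit = -$117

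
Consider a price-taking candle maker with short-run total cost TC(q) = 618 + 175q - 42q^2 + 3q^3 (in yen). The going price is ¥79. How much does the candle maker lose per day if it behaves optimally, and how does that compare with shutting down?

AVC = 175 - 42q + 3q^2; min AVC = ¥28 at q = 7. Since P = ¥79 ≥ min AVC, the firm produces.
With MC = 175 - 84q + 9q^2, P = MC on the upward-sloping part at q* = 8.
TR = 79·8 = 632. TC = 618 + 248 = 866. Profit = 632 − 866 = -¥234.
Shutting down would mean losing the fixed cost of ¥618, so operating at a loss of ¥234 is better by ¥384.

Profit = -¥234 at q = 8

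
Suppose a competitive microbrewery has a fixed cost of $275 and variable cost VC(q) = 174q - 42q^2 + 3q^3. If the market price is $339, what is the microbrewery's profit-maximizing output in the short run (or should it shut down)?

Strip out fixed cost: VC = 174q - 42q^2 + 3q^3. Then AVC = 174 - 42q + 3q^2 and MC = 174 - 84q + 9q^2.
AVC is minimized where dAVC/dq = -42 + 6q = 0, at q = 7; min AVC = 174 - 42·7 + 3·7^2 = $27.
Because $339 ≥ $27, revenue can cover variable cost; the firm operates.
Solving P = MC: -165 - 84q + 9q^2 = 0 ⇒ q = -5/3 or 11. On the upward-sloping branch, q* = 11.
Check: AVC at q = 11 is $75 ≤ P, so revenue covers variable cost.
Profit = P·q − TC = 339·11 − 1100 = $2629.

Produce at q = 11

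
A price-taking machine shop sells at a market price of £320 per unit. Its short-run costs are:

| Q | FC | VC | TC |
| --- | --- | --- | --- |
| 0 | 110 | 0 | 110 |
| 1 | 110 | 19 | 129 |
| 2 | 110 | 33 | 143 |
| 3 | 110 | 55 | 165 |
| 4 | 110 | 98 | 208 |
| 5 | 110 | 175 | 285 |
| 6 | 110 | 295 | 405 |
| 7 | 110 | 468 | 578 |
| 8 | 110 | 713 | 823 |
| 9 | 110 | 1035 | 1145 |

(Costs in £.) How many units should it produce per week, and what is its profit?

Compute π = P·Q − TC at each output: Q=0: -110; Q=1: 191; Q=2: 497; Q=3: 795; Q=4: 1072; Q=5: 1315; Q=6: 1515; Q=7: 1662; Q=8: 1737; Q=9: 1735.
Profit is maximized at Q = 8. AVC there is 713/8 = £89.12 ≤ P, so producing beats shutting down (which would give -£110).

Q = 8; profit = £1737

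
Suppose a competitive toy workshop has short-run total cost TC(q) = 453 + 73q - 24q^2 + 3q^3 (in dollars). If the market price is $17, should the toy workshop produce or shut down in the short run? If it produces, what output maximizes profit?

Shut down

Strip out fixed cost: VC = 73q - 24q^2 + 3q^3. Then AVC = 73 - 24q + 3q^2 and MC = 73 - 48q + 9q^2.
AVC is minimized where dAVC/dq = -24 + 6q = 0, at q = 4; min AVC = 73 - 24·4 + 3·4^2 = $25.
P = $17 lies below min AVC = $25; no output level covers variable cost.
Best response: produce nothing and absorb the $453 fixed cost.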